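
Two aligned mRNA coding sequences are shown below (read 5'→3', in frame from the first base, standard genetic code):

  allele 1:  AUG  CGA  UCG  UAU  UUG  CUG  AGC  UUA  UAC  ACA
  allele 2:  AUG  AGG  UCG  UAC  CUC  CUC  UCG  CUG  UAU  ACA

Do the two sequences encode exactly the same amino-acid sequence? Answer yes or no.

yes

Codon 1: AUG Met / AUG Met — identical.
Codon 2: CGA Arg / AGG Arg — synonymous.
Codon 3: UCG Ser / UCG Ser — identical.
Codon 4: UAU Tyr / UAC Tyr — synonymous.
Codon 5: UUG Leu / CUC Leu — synonymous.
Codon 6: CUG Leu / CUC Leu — synonymous.
Codon 7: AGC Ser / UCG Ser — synonymous.
Codon 8: UUA Leu / CUG Leu — synonymous.
Codon 9: UAC Tyr / UAU Tyr — synonymous.
Codon 10: ACA Thr / ACA Thr — identical.
Nonsynonymous differences: 0 → same protein.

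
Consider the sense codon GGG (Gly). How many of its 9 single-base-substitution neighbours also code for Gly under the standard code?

Position 1: none → 0 synonymous.
Position 2: none → 0 synonymous.
Position 3: GGU, GGC, GGA → 3 synonymous.
Total: 0 + 0 + 3 = 3.

3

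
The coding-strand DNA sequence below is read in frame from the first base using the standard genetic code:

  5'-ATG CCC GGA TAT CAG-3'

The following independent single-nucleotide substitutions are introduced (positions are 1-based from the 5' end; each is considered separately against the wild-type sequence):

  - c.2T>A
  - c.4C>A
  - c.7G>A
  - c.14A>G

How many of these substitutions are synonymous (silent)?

0

Codon 1: ATG (Met) → AAG (Lys) — missense.
Codon 2: CCC (Pro) → ACC (Thr) — missense.
Codon 3: GGA (Gly) → AGA (Arg) — missense.
Codon 5: CAG (Gln) → CGG (Arg) — missense.
Synonymous: 0 of 4.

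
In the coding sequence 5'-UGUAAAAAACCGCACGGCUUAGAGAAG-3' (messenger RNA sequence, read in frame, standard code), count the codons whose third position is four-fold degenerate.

2

Codon 1 UGU (Cys): third position 2-fold.
Codon 2 AAA (Lys): third position 2-fold.
Codon 3 AAA (Lys): third position 2-fold.
Codon 4 CCG (Pro): third position 4-fold.
Codon 5 CAC (His): third position 2-fold.
Codon 6 GGC (Gly): third position 4-fold.
Codon 7 UUA (Leu): third position 2-fold.
Codon 8 GAG (Glu): third position 2-fold.
Codon 9 AAG (Lys): third position 2-fold.
Four-fold degenerate third positions: 2.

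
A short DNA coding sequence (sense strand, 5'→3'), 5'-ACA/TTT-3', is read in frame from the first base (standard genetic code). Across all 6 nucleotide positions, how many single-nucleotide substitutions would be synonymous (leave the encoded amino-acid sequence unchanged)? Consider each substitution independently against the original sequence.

4

Codon 1 (ACA, Thr): 3 synonymous substitutions.
Codon 2 (TTT, Phe): 1 synonymous substitution.
Total: 3 + 1 = 4.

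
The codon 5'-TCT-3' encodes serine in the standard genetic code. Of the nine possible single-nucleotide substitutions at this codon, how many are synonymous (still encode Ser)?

Position 1: none → 0 synonymous.
Position 2: none → 0 synonymous.
Position 3: TCC, TCA, TCG → 3 synonymous.
Total: 0 + 0 + 3 = 3.

3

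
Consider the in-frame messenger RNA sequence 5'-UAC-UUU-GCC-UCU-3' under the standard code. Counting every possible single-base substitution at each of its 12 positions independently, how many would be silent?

Codon 1 (UAC, Tyr): 1 synonymous substitution.
Codon 2 (UUU, Phe): 1 synonymous substitution.
Codon 3 (GCC, Ala): 3 synonymous substitutions.
Codon 4 (UCU, Ser): 3 synonymous substitutions.
Total: 1 + 1 + 3 + 3 = 8.

8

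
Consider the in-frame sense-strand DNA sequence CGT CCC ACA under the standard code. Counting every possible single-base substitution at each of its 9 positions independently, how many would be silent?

9

Codon 1 (CGT, Arg): 3 synonymous substitutions.
Codon 2 (CCC, Pro): 3 synonymous substitutions.
Codon 3 (ACA, Thr): 3 synonymous substitutions.
Total: 3 + 3 + 3 = 9.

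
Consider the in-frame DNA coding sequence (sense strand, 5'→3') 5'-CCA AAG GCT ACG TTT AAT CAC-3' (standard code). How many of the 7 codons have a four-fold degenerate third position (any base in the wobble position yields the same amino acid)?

3

Codon 1 CCA (Pro): third position 4-fold.
Codon 2 AAG (Lys): third position 2-fold.
Codon 3 GCT (Ala): third position 4-fold.
Codon 4 ACG (Thr): third position 4-fold.
Codon 5 TTT (Phe): third position 2-fold.
Codon 6 AAT (Asn): third position 2-fold.
Codon 7 CAC (His): third position 2-fold.
Four-fold degenerate third positions: 3.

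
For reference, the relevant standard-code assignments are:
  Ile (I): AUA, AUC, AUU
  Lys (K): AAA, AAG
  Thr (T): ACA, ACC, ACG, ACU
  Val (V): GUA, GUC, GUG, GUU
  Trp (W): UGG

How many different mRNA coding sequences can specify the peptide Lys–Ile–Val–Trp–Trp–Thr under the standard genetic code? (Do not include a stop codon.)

96

Lys: 2 codons.
Ile: 3 codons.
Val: 4 codons.
Trp: 1 codon.
Trp: 1 codon.
Thr: 4 codons.
2 × 3 × 4 × 1 × 1 × 4 = 96.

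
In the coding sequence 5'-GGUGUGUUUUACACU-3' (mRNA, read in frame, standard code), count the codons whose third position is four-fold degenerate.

3

Codon 1 GGU (Gly): third position 4-fold.
Codon 2 GUG (Val): third position 4-fold.
Codon 3 UUU (Phe): third position 2-fold.
Codon 4 UAC (Tyr): third position 2-fold.
Codon 5 ACU (Thr): third position 4-fold.
Four-fold degenerate third positions: 3.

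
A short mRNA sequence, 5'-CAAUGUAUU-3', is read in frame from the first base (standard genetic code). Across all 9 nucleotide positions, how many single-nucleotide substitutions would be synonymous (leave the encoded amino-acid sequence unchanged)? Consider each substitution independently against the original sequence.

4

Codon 1 (CAA, Gln): 1 synonymous substitution.
Codon 2 (UGU, Cys): 1 synonymous substitution.
Codon 3 (AUU, Ile): 2 synonymous substitutions.
Total: 1 + 1 + 2 = 4.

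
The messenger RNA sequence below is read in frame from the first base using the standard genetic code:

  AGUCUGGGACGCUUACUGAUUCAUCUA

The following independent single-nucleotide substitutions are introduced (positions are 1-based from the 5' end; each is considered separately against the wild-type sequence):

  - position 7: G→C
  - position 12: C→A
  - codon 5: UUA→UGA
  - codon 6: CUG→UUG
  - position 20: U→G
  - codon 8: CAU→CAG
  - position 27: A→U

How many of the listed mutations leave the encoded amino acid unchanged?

Codon 3: GGA (Gly) → CGA (Arg) — missense.
Codon 4: CGC (Arg) → CGA (Arg) — synonymous.
Codon 5: UUA (Leu) → UGA (Stop) — nonsense.
Codon 6: CUG (Leu) → UUG (Leu) — synonymous.
Codon 7: AUU (Ile) → AGU (Ser) — missense.
Codon 8: CAU (His) → CAG (Gln) — missense.
Codon 9: CUA (Leu) → CUU (Leu) — synonymous.
Synonymous: 3 of 7.

3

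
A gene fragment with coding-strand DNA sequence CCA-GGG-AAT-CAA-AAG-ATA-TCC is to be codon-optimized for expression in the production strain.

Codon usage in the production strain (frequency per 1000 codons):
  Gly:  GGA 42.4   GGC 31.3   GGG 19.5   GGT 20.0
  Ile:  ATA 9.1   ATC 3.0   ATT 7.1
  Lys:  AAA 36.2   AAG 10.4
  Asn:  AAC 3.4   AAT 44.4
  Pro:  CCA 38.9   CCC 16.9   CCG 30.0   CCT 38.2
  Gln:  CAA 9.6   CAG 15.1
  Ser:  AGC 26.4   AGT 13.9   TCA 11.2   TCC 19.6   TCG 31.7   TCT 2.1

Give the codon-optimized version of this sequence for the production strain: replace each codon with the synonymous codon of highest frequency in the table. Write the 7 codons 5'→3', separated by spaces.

CCA GGA AAT CAG AAA ATA TCG

Codon 1 (Pro): best is CCA at 38.9.
Codon 2 (Gly): best is GGA at 42.4.
Codon 3 (Asn): best is AAT at 44.4.
Codon 4 (Gln): best is CAG at 15.1.
Codon 5 (Lys): best is AAA at 36.2.
Codon 6 (Ile): best is ATA at 9.1.
Codon 7 (Ser): best is TCG at 31.7.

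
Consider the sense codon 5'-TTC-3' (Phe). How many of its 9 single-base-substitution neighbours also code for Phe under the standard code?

1

Position 1: none → 0 synonymous.
Position 2: none → 0 synonymous.
Position 3: TTT → 1 synonymous.
Total: 0 + 0 + 1 = 1.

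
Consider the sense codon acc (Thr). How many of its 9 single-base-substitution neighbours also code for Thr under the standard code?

3

Position 1: none → 0 synonymous.
Position 2: none → 0 synonymous.
Position 3: ACU, ACA, ACG → 3 synonymous.
Total: 0 + 0 + 3 = 3.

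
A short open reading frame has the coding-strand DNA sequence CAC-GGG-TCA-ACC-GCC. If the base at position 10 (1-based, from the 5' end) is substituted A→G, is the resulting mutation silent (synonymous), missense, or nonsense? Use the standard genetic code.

missense

Position 10 falls in codon 4: ACC → Thr.
After the substitution the codon is GCC → Ala.
Thr ≠ Ala, so this is a missense mutation.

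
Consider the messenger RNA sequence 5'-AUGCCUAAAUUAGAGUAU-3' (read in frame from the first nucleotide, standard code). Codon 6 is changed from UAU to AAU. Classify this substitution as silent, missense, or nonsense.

missense

Position 16 falls in codon 6: UAU → Tyr.
After the substitution the codon is AAU → Asn.
Tyr ≠ Asn, so this is a missense mutation.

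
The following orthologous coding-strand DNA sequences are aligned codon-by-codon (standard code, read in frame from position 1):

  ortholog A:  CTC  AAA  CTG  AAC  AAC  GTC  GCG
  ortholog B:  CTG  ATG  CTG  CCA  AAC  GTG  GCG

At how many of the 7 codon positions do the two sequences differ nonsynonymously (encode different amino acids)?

2

Codon 1: CTC Leu / CTG Leu — synonymous.
Codon 2: AAA Lys / ATG Met — nonsynonymous.
Codon 3: CTG Leu / CTG Leu — identical.
Codon 4: AAC Asn / CCA Pro — nonsynonymous.
Codon 5: AAC Asn / AAC Asn — identical.
Codon 6: GTC Val / GTG Val — synonymous.
Codon 7: GCG Ala / GCG Ala — identical.
Nonsynonymous differences: 2.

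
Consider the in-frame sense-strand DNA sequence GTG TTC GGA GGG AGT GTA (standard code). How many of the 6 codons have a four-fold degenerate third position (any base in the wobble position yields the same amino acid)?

Codon 1 GTG (Val): third position 4-fold.
Codon 2 TTC (Phe): third position 2-fold.
Codon 3 GGA (Gly): third position 4-fold.
Codon 4 GGG (Gly): third position 4-fold.
Codon 5 AGT (Ser): third position 2-fold.
Codon 6 GTA (Val): third position 4-fold.
Four-fold degenerate third positions: 4.

4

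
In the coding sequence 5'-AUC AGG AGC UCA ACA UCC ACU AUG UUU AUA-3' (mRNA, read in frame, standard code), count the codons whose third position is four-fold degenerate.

4

Codon 1 AUC (Ile): third position 3-fold.
Codon 2 AGG (Arg): third position 2-fold.
Codon 3 AGC (Ser): third position 2-fold.
Codon 4 UCA (Ser): third position 4-fold.
Codon 5 ACA (Thr): third position 4-fold.
Codon 6 UCC (Ser): third position 4-fold.
Codon 7 ACU (Thr): third position 4-fold.
Codon 8 AUG (Met): third position 1-fold.
Codon 9 UUU (Phe): third position 2-fold.
Codon 10 AUA (Ile): third position 3-fold.
Four-fold degenerate third positions: 4.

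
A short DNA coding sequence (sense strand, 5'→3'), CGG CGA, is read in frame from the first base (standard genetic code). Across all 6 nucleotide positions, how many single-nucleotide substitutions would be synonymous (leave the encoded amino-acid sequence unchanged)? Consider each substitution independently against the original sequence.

8

Codon 1 (CGG, Arg): 4 synonymous substitutions.
Codon 2 (CGA, Arg): 4 synonymous substitutions.
Total: 4 + 4 = 8.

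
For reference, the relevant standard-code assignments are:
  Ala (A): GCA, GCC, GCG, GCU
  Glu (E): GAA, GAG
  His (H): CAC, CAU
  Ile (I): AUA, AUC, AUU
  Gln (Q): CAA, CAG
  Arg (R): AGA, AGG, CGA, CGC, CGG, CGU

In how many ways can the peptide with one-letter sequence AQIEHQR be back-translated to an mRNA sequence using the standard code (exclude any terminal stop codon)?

Ala: 4 codons.
Gln: 2 codons.
Ile: 3 codons.
Glu: 2 codons.
His: 2 codons.
Gln: 2 codons.
Arg: 6 codons.
4 × 2 × 3 × 2 × 2 × 2 × 6 = 1152.

1152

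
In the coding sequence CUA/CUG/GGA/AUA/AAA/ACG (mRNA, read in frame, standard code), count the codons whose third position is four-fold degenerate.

Codon 1 CUA (Leu): third position 4-fold.
Codon 2 CUG (Leu): third position 4-fold.
Codon 3 GGA (Gly): third position 4-fold.
Codon 4 AUA (Ile): third position 3-fold.
Codon 5 AAA (Lys): third position 2-fold.
Codon 6 ACG (Thr): third position 4-fold.
Four-fold degenerate third positions: 4.

4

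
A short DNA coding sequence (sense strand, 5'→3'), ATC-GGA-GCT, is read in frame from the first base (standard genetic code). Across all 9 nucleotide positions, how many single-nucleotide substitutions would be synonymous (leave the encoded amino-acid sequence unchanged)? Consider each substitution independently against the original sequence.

Codon 1 (ATC, Ile): 2 synonymous substitutions.
Codon 2 (GGA, Gly): 3 synonymous substitutions.
Codon 3 (GCT, Ala): 3 synonymous substitutions.
Total: 2 + 3 + 3 = 8.

8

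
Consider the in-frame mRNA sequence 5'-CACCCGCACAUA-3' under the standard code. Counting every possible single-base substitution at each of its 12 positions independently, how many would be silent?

7

Codon 1 (CAC, His): 1 synonymous substitution.
Codon 2 (CCG, Pro): 3 synonymous substitutions.
Codon 3 (CAC, His): 1 synonymous substitution.
Codon 4 (AUA, Ile): 2 synonymous substitutions.
Total: 1 + 3 + 1 + 2 = 7.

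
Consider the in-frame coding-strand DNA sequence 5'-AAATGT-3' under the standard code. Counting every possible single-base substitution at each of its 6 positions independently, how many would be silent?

Codon 1 (AAA, Lys): 1 synonymous substitution.
Codon 2 (TGT, Cys): 1 synonymous substitution.
Total: 1 + 1 = 2.

2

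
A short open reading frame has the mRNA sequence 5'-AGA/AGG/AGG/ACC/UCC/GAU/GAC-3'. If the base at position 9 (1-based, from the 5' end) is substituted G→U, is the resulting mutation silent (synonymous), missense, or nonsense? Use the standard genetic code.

missense

Position 9 falls in codon 3: AGG → Arg.
After the substitution the codon is AGU → Ser.
Arg ≠ Ser, so this is a missense mutation.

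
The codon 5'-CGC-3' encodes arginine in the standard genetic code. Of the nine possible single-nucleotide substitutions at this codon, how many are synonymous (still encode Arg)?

Position 1: none → 0 synonymous.
Position 2: none → 0 synonymous.
Position 3: CGU, CGA, CGG → 3 synonymous.
Total: 0 + 0 + 3 = 3.

3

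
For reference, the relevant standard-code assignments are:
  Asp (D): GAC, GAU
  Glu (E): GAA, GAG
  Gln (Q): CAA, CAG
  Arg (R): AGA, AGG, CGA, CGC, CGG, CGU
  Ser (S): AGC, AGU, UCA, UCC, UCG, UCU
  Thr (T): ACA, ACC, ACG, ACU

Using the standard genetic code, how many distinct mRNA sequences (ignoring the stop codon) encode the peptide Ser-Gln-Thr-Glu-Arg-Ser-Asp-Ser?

41472

Ser: 6 codons.
Gln: 2 codons.
Thr: 4 codons.
Glu: 2 codons.
Arg: 6 codons.
Ser: 6 codons.
Asp: 2 codons.
Ser: 6 codons.
6 × 2 × 4 × 2 × 6 × 6 × 2 × 6 = 41472.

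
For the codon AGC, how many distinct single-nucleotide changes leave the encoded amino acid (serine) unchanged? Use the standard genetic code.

Position 1: none → 0 synonymous.
Position 2: none → 0 synonymous.
Position 3: AGT → 1 synonymous.
Total: 0 + 0 + 1 = 1.

1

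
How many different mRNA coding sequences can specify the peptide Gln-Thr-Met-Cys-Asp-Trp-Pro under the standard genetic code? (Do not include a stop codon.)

Gln: 2 codons.
Thr: 4 codons.
Met: 1 codon.
Cys: 2 codons.
Asp: 2 codons.
Trp: 1 codon.
Pro: 4 codons.
2 × 4 × 1 × 2 × 2 × 1 × 4 = 128.

128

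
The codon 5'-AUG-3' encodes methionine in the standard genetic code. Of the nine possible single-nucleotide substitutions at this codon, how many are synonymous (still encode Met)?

0

Position 1: none → 0 synonymous.
Position 2: none → 0 synonymous.
Position 3: none → 0 synonymous.
Total: 0 + 0 + 0 = 0.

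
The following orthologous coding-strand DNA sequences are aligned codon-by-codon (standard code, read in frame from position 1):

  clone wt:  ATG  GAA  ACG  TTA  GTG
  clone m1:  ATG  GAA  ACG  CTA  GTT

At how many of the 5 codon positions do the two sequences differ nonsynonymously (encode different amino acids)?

Codon 1: ATG Met / ATG Met — identical.
Codon 2: GAA Glu / GAA Glu — identical.
Codon 3: ACG Thr / ACG Thr — identical.
Codon 4: TTA Leu / CTA Leu — synonymous.
Codon 5: GTG Val / GTT Val — synonymous.
Nonsynonymous differences: 0.

0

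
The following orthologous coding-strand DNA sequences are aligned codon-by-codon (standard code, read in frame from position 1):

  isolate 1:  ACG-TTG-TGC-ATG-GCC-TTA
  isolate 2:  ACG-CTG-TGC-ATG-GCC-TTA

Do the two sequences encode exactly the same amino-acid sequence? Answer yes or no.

yes

Codon 1: ACG Thr / ACG Thr — identical.
Codon 2: TTG Leu / CTG Leu — synonymous.
Codon 3: TGC Cys / TGC Cys — identical.
Codon 4: ATG Met / ATG Met — identical.
Codon 5: GCC Ala / GCC Ala — identical.
Codon 6: TTA Leu / TTA Leu — identical.
Nonsynonymous differences: 0 → same protein.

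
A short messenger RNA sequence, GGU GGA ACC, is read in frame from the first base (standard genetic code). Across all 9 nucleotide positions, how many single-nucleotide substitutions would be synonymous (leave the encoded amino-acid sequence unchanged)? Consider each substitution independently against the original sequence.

9

Codon 1 (GGU, Gly): 3 synonymous substitutions.
Codon 2 (GGA, Gly): 3 synonymous substitutions.
Codon 3 (ACC, Thr): 3 synonymous substitutions.
Total: 3 + 3 + 3 = 9.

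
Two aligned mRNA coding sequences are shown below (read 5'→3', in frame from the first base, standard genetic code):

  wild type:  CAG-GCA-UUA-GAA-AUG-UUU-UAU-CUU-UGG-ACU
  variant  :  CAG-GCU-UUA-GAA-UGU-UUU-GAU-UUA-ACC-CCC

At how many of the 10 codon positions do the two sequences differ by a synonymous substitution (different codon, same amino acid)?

Codon 1: CAG Gln / CAG Gln — identical.
Codon 2: GCA Ala / GCU Ala — synonymous.
Codon 3: UUA Leu / UUA Leu — identical.
Codon 4: GAA Glu / GAA Glu — identical.
Codon 5: AUG Met / UGU Cys — nonsynonymous.
Codon 6: UUU Phe / UUU Phe — identical.
Codon 7: UAU Tyr / GAU Asp — nonsynonymous.
Codon 8: CUU Leu / UUA Leu — synonymous.
Codon 9: UGG Trp / ACC Thr — nonsynonymous.
Codon 10: ACU Thr / CCC Pro — nonsynonymous.
Synonymous differences: 2.

2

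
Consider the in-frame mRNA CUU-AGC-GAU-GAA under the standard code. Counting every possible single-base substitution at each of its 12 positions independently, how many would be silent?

Codon 1 (CUU, Leu): 3 synonymous substitutions.
Codon 2 (AGC, Ser): 1 synonymous substitution.
Codon 3 (GAU, Asp): 1 synonymous substitution.
Codon 4 (GAA, Glu): 1 synonymous substitution.
Total: 3 + 1 + 1 + 1 = 6.

6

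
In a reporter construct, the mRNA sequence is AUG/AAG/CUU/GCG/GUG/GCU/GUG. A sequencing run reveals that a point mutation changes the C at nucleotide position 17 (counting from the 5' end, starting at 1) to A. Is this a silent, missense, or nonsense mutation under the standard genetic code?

missense

Position 17 falls in codon 6: GCU → Ala.
After the substitution the codon is GAU → Asp.
Ala ≠ Asp, so this is a missense mutation.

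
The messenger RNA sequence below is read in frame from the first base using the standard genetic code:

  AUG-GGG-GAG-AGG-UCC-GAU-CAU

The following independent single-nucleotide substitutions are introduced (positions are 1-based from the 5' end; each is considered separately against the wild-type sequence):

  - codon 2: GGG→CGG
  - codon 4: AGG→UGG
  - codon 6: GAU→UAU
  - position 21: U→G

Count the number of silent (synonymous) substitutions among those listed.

0

Codon 2: GGG (Gly) → CGG (Arg) — missense.
Codon 4: AGG (Arg) → UGG (Trp) — missense.
Codon 6: GAU (Asp) → UAU (Tyr) — missense.
Codon 7: CAU (His) → CAG (Gln) — missense.
Synonymous: 0 of 4.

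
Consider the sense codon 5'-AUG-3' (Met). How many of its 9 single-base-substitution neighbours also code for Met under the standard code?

Position 1: none → 0 synonymous.
Position 2: none → 0 synonymous.
Position 3: none → 0 synonymous.
Total: 0 + 0 + 0 = 0.

0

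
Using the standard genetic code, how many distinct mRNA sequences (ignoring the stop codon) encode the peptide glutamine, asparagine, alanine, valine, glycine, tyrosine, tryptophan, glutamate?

1024

Gln: 2 codons.
Asn: 2 codons.
Ala: 4 codons.
Val: 4 codons.
Gly: 4 codons.
Tyr: 2 codons.
Trp: 1 codon.
Glu: 2 codons.
2 × 2 × 4 × 4 × 4 × 2 × 1 × 2 = 1024.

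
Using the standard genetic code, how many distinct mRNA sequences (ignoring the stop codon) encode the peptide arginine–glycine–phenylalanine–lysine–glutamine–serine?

1152

Arg: 6 codons.
Gly: 4 codons.
Phe: 2 codons.
Lys: 2 codons.
Gln: 2 codons.
Ser: 6 codons.
6 × 4 × 2 × 2 × 2 × 6 = 1152.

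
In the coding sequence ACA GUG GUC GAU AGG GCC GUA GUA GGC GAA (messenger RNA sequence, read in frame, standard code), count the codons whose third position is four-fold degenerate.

7

Codon 1 ACA (Thr): third position 4-fold.
Codon 2 GUG (Val): third position 4-fold.
Codon 3 GUC (Val): third position 4-fold.
Codon 4 GAU (Asp): third position 2-fold.
Codon 5 AGG (Arg): third position 2-fold.
Codon 6 GCC (Ala): third position 4-fold.
Codon 7 GUA (Val): third position 4-fold.
Codon 8 GUA (Val): third position 4-fold.
Codon 9 GGC (Gly): third position 4-fold.
Codon 10 GAA (Glu): third position 2-fold.
Four-fold degenerate third positions: 7.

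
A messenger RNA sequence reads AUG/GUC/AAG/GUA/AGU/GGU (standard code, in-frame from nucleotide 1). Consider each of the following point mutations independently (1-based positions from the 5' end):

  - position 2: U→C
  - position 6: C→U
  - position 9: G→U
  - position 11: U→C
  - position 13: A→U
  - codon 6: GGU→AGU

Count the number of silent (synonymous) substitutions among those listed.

Codon 1: AUG (Met) → ACG (Thr) — missense.
Codon 2: GUC (Val) → GUU (Val) — synonymous.
Codon 3: AAG (Lys) → AAU (Asn) — missense.
Codon 4: GUA (Val) → GCA (Ala) — missense.
Codon 5: AGU (Ser) → UGU (Cys) — missense.
Codon 6: GGU (Gly) → AGU (Ser) — missense.
Synonymous: 1 of 6.

1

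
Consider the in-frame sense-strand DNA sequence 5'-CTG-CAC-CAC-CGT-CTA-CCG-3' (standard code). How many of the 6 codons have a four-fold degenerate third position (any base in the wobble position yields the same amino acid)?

4

Codon 1 CTG (Leu): third position 4-fold.
Codon 2 CAC (His): third position 2-fold.
Codon 3 CAC (His): third position 2-fold.
Codon 4 CGT (Arg): third position 4-fold.
Codon 5 CTA (Leu): third position 4-fold.
Codon 6 CCG (Pro): third position 4-fold.
Four-fold degenerate third positions: 4.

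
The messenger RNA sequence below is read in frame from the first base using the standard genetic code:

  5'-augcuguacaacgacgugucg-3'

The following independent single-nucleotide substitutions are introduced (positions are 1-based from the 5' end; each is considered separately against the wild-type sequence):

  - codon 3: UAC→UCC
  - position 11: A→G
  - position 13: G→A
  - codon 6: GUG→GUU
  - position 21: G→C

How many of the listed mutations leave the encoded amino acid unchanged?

2

Codon 3: UAC (Tyr) → UCC (Ser) — missense.
Codon 4: AAC (Asn) → AGC (Ser) — missense.
Codon 5: GAC (Asp) → AAC (Asn) — missense.
Codon 6: GUG (Val) → GUU (Val) — synonymous.
Codon 7: UCG (Ser) → UCC (Ser) — synonymous.
Synonymous: 2 of 5.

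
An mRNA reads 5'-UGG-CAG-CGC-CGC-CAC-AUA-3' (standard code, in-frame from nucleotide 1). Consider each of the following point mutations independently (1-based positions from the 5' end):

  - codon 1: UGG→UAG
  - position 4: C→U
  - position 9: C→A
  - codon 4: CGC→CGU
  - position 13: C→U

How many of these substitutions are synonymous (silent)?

Codon 1: UGG (Trp) → UAG (Stop) — nonsense.
Codon 2: CAG (Gln) → UAG (Stop) — nonsense.
Codon 3: CGC (Arg) → CGA (Arg) — synonymous.
Codon 4: CGC (Arg) → CGU (Arg) — synonymous.
Codon 5: CAC (His) → UAC (Tyr) — missense.
Synonymous: 2 of 5.

2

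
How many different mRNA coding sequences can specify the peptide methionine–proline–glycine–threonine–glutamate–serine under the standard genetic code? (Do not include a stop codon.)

768

Met: 1 codon.
Pro: 4 codons.
Gly: 4 codons.
Thr: 4 codons.
Glu: 2 codons.
Ser: 6 codons.
1 × 4 × 4 × 4 × 2 × 6 = 768.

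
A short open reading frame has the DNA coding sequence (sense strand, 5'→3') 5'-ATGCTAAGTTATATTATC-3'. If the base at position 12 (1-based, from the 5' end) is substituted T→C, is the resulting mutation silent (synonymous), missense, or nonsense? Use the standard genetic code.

silent

Position 12 falls in codon 4: TAT → Tyr.
After the substitution the codon is TAC → Tyr.
Both encode Tyr, so the change is synonymous.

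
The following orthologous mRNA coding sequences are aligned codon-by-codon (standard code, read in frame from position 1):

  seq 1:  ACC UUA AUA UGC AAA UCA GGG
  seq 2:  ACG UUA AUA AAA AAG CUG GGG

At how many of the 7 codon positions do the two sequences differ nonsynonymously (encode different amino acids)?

Codon 1: ACC Thr / ACG Thr — synonymous.
Codon 2: UUA Leu / UUA Leu — identical.
Codon 3: AUA Ile / AUA Ile — identical.
Codon 4: UGC Cys / AAA Lys — nonsynonymous.
Codon 5: AAA Lys / AAG Lys — synonymous.
Codon 6: UCA Ser / CUG Leu — nonsynonymous.
Codon 7: GGG Gly / GGG Gly — identical.
Nonsynonymous differences: 2.

2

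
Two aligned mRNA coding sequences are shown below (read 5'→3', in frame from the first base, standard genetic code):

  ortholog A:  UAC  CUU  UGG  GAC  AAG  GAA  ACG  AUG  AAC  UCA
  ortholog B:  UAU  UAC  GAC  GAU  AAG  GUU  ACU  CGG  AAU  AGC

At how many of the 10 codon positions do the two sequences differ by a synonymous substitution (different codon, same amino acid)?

5

Codon 1: UAC Tyr / UAU Tyr — synonymous.
Codon 2: CUU Leu / UAC Tyr — nonsynonymous.
Codon 3: UGG Trp / GAC Asp — nonsynonymous.
Codon 4: GAC Asp / GAU Asp — synonymous.
Codon 5: AAG Lys / AAG Lys — identical.
Codon 6: GAA Glu / GUU Val — nonsynonymous.
Codon 7: ACG Thr / ACU Thr — synonymous.
Codon 8: AUG Met / CGG Arg — nonsynonymous.
Codon 9: AAC Asn / AAU Asn — synonymous.
Codon 10: UCA Ser / AGC Ser — synonymous.
Synonymous differences: 5.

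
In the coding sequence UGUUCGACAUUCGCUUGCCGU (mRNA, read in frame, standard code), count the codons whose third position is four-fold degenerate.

4

Codon 1 UGU (Cys): third position 2-fold.
Codon 2 UCG (Ser): third position 4-fold.
Codon 3 ACA (Thr): third position 4-fold.
Codon 4 UUC (Phe): third position 2-fold.
Codon 5 GCU (Ala): third position 4-fold.
Codon 6 UGC (Cys): third position 2-fold.
Codon 7 CGU (Arg): third position 4-fold.
Four-fold degenerate third positions: 4.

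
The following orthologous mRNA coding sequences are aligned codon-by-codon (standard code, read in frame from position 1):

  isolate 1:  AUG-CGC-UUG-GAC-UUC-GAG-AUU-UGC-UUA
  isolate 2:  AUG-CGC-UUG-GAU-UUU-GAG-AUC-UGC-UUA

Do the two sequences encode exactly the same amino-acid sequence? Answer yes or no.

Codon 1: AUG Met / AUG Met — identical.
Codon 2: CGC Arg / CGC Arg — identical.
Codon 3: UUG Leu / UUG Leu — identical.
Codon 4: GAC Asp / GAU Asp — synonymous.
Codon 5: UUC Phe / UUU Phe — synonymous.
Codon 6: GAG Glu / GAG Glu — identical.
Codon 7: AUU Ile / AUC Ile — synonymous.
Codon 8: UGC Cys / UGC Cys — identical.
Codon 9: UUA Leu / UUA Leu — identical.
Nonsynonymous differences: 0 → same protein.

yes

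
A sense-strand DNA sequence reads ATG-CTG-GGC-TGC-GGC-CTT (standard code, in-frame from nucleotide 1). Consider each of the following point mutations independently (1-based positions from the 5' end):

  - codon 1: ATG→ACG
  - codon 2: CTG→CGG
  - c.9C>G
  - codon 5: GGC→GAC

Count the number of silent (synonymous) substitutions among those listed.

Codon 1: ATG (Met) → ACG (Thr) — missense.
Codon 2: CTG (Leu) → CGG (Arg) — missense.
Codon 3: GGC (Gly) → GGG (Gly) — synonymous.
Codon 5: GGC (Gly) → GAC (Asp) — missense.
Synonymous: 1 of 4.

1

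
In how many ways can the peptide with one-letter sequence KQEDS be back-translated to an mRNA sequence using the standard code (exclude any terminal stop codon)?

Lys: 2 codons.
Gln: 2 codons.
Glu: 2 codons.
Asp: 2 codons.
Ser: 6 codons.
2 × 2 × 2 × 2 × 6 = 96.

96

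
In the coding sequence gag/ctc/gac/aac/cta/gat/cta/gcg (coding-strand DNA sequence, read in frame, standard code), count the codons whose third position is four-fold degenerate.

4

Codon 1 GAG (Glu): third position 2-fold.
Codon 2 CTC (Leu): third position 4-fold.
Codon 3 GAC (Asp): third position 2-fold.
Codon 4 AAC (Asn): third position 2-fold.
Codon 5 CTA (Leu): third position 4-fold.
Codon 6 GAT (Asp): third position 2-fold.
Codon 7 CTA (Leu): third position 4-fold.
Codon 8 GCG (Ala): third position 4-fold.
Four-fold degenerate third positions: 4.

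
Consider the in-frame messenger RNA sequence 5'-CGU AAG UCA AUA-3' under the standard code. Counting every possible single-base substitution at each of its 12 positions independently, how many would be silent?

9

Codon 1 (CGU, Arg): 3 synonymous substitutions.
Codon 2 (AAG, Lys): 1 synonymous substitution.
Codon 3 (UCA, Ser): 3 synonymous substitutions.
Codon 4 (AUA, Ile): 2 synonymous substitutions.
Total: 3 + 1 + 3 + 2 = 9.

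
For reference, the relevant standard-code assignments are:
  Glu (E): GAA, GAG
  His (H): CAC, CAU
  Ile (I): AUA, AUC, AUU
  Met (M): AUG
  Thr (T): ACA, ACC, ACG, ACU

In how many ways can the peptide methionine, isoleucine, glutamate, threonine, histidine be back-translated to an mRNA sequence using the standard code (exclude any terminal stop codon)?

Met: 1 codon.
Ile: 3 codons.
Glu: 2 codons.
Thr: 4 codons.
His: 2 codons.
1 × 3 × 2 × 4 × 2 = 48.

48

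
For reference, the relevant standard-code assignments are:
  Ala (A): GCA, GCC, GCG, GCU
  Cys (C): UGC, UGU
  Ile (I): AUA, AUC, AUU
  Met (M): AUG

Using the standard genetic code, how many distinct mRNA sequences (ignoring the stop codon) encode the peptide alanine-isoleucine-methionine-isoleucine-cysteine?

Ala: 4 codons.
Ile: 3 codons.
Met: 1 codon.
Ile: 3 codons.
Cys: 2 codons.
4 × 3 × 1 × 3 × 2 = 72.

72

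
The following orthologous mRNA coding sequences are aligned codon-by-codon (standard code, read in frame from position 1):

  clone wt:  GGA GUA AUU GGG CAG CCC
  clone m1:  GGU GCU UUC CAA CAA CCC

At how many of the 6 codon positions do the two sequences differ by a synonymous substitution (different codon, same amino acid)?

2

Codon 1: GGA Gly / GGU Gly — synonymous.
Codon 2: GUA Val / GCU Ala — nonsynonymous.
Codon 3: AUU Ile / UUC Phe — nonsynonymous.
Codon 4: GGG Gly / CAA Gln — nonsynonymous.
Codon 5: CAG Gln / CAA Gln — synonymous.
Codon 6: CCC Pro / CCC Pro — identical.
Synonymous differences: 2.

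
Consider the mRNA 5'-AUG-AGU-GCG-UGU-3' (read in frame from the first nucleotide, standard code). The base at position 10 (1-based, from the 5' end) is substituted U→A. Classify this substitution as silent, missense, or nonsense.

missense

Position 10 falls in codon 4: UGU → Cys.
After the substitution the codon is AGU → Ser.
Cys ≠ Ser, so this is a missense mutation.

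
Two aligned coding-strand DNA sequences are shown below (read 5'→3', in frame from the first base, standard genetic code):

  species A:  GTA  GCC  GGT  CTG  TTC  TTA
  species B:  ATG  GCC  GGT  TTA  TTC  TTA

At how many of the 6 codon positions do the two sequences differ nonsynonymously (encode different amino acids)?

Codon 1: GTA Val / ATG Met — nonsynonymous.
Codon 2: GCC Ala / GCC Ala — identical.
Codon 3: GGT Gly / GGT Gly — identical.
Codon 4: CTG Leu / TTA Leu — synonymous.
Codon 5: TTC Phe / TTC Phe — identical.
Codon 6: TTA Leu / TTA Leu — identical.
Nonsynonymous differences: 1.

1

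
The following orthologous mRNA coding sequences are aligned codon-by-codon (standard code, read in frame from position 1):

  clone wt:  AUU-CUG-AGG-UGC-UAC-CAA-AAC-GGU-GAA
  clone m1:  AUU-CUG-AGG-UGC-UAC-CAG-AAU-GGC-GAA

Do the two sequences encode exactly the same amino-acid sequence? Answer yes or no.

Codon 1: AUU Ile / AUU Ile — identical.
Codon 2: CUG Leu / CUG Leu — identical.
Codon 3: AGG Arg / AGG Arg — identical.
Codon 4: UGC Cys / UGC Cys — identical.
Codon 5: UAC Tyr / UAC Tyr — identical.
Codon 6: CAA Gln / CAG Gln — synonymous.
Codon 7: AAC Asn / AAU Asn — synonymous.
Codon 8: GGU Gly / GGC Gly — synonymous.
Codon 9: GAA Glu / GAA Glu — identical.
Nonsynonymous differences: 0 → same protein.

yes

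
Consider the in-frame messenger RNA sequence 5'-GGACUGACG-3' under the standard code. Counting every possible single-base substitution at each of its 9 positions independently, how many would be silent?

Codon 1 (GGA, Gly): 3 synonymous substitutions.
Codon 2 (CUG, Leu): 4 synonymous substitutions.
Codon 3 (ACG, Thr): 3 synonymous substitutions.
Total: 3 + 4 + 3 = 10.

10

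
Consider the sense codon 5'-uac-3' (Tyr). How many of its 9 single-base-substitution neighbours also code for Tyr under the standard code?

Position 1: none → 0 synonymous.
Position 2: none → 0 synonymous.
Position 3: UAU → 1 synonymous.
Total: 0 + 0 + 1 = 1.

1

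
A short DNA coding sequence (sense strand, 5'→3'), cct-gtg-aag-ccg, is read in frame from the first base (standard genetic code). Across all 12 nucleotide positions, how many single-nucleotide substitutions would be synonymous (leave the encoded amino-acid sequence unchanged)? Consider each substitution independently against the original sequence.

10

Codon 1 (CCT, Pro): 3 synonymous substitutions.
Codon 2 (GTG, Val): 3 synonymous substitutions.
Codon 3 (AAG, Lys): 1 synonymous substitution.
Codon 4 (CCG, Pro): 3 synonymous substitutions.
Total: 3 + 3 + 1 + 3 = 10.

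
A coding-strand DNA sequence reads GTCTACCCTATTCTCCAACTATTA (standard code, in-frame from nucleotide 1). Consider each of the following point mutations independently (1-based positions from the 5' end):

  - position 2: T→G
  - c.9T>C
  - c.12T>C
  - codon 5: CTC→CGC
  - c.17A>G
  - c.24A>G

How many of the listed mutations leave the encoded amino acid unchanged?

Codon 1: GTC (Val) → GGC (Gly) — missense.
Codon 3: CCT (Pro) → CCC (Pro) — synonymous.
Codon 4: ATT (Ile) → ATC (Ile) — synonymous.
Codon 5: CTC (Leu) → CGC (Arg) — missense.
Codon 6: CAA (Gln) → CGA (Arg) — missense.
Codon 8: TTA (Leu) → TTG (Leu) — synonymous.
Synonymous: 3 of 6.

3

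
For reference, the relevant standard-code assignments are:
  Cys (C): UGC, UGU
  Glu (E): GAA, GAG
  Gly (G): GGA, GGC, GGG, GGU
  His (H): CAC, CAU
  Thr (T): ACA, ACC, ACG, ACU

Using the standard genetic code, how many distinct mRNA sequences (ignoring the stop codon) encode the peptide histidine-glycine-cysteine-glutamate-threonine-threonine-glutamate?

His: 2 codons.
Gly: 4 codons.
Cys: 2 codons.
Glu: 2 codons.
Thr: 4 codons.
Thr: 4 codons.
Glu: 2 codons.
2 × 4 × 2 × 2 × 4 × 4 × 2 = 1024.

1024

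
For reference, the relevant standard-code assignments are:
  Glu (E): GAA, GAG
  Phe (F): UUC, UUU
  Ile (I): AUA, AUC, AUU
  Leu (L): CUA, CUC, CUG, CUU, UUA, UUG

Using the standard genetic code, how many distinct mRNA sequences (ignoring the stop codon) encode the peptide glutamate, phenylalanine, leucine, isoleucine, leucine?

432

Glu: 2 codons.
Phe: 2 codons.
Leu: 6 codons.
Ile: 3 codons.
Leu: 6 codons.
2 × 2 × 6 × 3 × 6 = 432.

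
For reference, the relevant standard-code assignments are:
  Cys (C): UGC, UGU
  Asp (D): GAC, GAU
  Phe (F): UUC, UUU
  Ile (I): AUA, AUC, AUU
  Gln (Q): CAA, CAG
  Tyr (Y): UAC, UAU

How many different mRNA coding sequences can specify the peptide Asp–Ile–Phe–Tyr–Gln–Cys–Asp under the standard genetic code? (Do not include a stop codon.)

192

Asp: 2 codons.
Ile: 3 codons.
Phe: 2 codons.
Tyr: 2 codons.
Gln: 2 codons.
Cys: 2 codons.
Asp: 2 codons.
2 × 3 × 2 × 2 × 2 × 2 × 2 = 192.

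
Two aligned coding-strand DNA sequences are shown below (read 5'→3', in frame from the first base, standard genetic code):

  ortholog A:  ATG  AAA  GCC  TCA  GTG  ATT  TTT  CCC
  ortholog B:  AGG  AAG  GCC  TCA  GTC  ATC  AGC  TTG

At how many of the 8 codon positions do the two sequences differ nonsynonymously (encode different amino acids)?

3

Codon 1: ATG Met / AGG Arg — nonsynonymous.
Codon 2: AAA Lys / AAG Lys — synonymous.
Codon 3: GCC Ala / GCC Ala — identical.
Codon 4: TCA Ser / TCA Ser — identical.
Codon 5: GTG Val / GTC Val — synonymous.
Codon 6: ATT Ile / ATC Ile — synonymous.
Codon 7: TTT Phe / AGC Ser — nonsynonymous.
Codon 8: CCC Pro / TTG Leu — nonsynonymous.
Nonsynonymous differences: 3.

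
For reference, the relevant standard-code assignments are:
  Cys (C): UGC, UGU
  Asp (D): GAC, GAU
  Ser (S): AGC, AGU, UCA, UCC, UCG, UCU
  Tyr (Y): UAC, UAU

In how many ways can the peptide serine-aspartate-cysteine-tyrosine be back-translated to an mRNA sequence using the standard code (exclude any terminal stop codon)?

Ser: 6 codons.
Asp: 2 codons.
Cys: 2 codons.
Tyr: 2 codons.
6 × 2 × 2 × 2 = 48.

48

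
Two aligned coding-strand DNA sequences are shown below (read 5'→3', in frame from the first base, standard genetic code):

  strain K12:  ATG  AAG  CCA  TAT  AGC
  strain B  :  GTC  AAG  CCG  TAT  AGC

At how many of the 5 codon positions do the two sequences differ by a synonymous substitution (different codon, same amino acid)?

Codon 1: ATG Met / GTC Val — nonsynonymous.
Codon 2: AAG Lys / AAG Lys — identical.
Codon 3: CCA Pro / CCG Pro — synonymous.
Codon 4: TAT Tyr / TAT Tyr — identical.
Codon 5: AGC Ser / AGC Ser — identical.
Synonymous differences: 1.

1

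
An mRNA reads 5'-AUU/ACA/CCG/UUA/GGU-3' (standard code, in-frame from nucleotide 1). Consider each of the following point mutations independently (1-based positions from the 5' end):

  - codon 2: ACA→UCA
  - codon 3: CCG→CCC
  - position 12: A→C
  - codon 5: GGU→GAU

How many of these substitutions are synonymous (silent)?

1

Codon 2: ACA (Thr) → UCA (Ser) — missense.
Codon 3: CCG (Pro) → CCC (Pro) — synonymous.
Codon 4: UUA (Leu) → UUC (Phe) — missense.
Codon 5: GGU (Gly) → GAU (Asp) — missense.
Synonymous: 1 of 4.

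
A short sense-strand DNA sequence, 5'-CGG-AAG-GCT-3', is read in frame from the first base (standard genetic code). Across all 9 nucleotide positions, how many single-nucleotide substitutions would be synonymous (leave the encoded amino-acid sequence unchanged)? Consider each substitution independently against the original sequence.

Codon 1 (CGG, Arg): 4 synonymous substitutions.
Codon 2 (AAG, Lys): 1 synonymous substitution.
Codon 3 (GCT, Ala): 3 synonymous substitutions.
Total: 4 + 1 + 3 = 8.

8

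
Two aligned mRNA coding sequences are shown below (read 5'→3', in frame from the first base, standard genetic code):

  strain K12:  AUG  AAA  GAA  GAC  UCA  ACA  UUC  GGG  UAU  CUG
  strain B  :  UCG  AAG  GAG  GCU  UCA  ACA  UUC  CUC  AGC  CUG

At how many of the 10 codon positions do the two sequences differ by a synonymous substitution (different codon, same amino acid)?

Codon 1: AUG Met / UCG Ser — nonsynonymous.
Codon 2: AAA Lys / AAG Lys — synonymous.
Codon 3: GAA Glu / GAG Glu — synonymous.
Codon 4: GAC Asp / GCU Ala — nonsynonymous.
Codon 5: UCA Ser / UCA Ser — identical.
Codon 6: ACA Thr / ACA Thr — identical.
Codon 7: UUC Phe / UUC Phe — identical.
Codon 8: GGG Gly / CUC Leu — nonsynonymous.
Codon 9: UAU Tyr / AGC Ser — nonsynonymous.
Codon 10: CUG Leu / CUG Leu — identical.
Synonymous differences: 2.

2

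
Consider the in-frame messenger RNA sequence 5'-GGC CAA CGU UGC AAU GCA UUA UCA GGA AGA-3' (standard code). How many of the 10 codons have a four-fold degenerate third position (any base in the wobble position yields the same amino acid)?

Codon 1 GGC (Gly): third position 4-fold.
Codon 2 CAA (Gln): third position 2-fold.
Codon 3 CGU (Arg): third position 4-fold.
Codon 4 UGC (Cys): third position 2-fold.
Codon 5 AAU (Asn): third position 2-fold.
Codon 6 GCA (Ala): third position 4-fold.
Codon 7 UUA (Leu): third position 2-fold.
Codon 8 UCA (Ser): third position 4-fold.
Codon 9 GGA (Gly): third position 4-fold.
Codon 10 AGA (Arg): third position 2-fold.
Four-fold degenerate third positions: 5.

5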